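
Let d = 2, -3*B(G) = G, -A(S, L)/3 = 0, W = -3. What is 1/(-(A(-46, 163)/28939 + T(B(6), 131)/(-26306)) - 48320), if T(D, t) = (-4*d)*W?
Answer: -13153/635552948 ≈ -2.0695e-5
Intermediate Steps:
A(S, L) = 0 (A(S, L) = -3*0 = 0)
B(G) = -G/3
T(D, t) = 24 (T(D, t) = -4*2*(-3) = -8*(-3) = 24)
1/(-(A(-46, 163)/28939 + T(B(6), 131)/(-26306)) - 48320) = 1/(-(0/28939 + 24/(-26306)) - 48320) = 1/(-(0*(1/28939) + 24*(-1/26306)) - 48320) = 1/(-(0 - 12/13153) - 48320) = 1/(-1*(-12/13153) - 48320) = 1/(12/13153 - 48320) = 1/(-635552948/13153) = -13153/635552948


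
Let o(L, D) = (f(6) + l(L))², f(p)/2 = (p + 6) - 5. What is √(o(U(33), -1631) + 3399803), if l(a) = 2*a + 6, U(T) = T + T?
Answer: 3*√380323 ≈ 1850.1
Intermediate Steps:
U(T) = 2*T
f(p) = 2 + 2*p (f(p) = 2*((p + 6) - 5) = 2*((6 + p) - 5) = 2*(1 + p) = 2 + 2*p)
l(a) = 6 + 2*a
o(L, D) = (20 + 2*L)² (o(L, D) = ((2 + 2*6) + (6 + 2*L))² = ((2 + 12) + (6 + 2*L))² = (14 + (6 + 2*L))² = (20 + 2*L)²)
√(o(U(33), -1631) + 3399803) = √(4*(10 + 2*33)² + 3399803) = √(4*(10 + 66)² + 3399803) = √(4*76² + 3399803) = √(4*5776 + 3399803) = √(23104 + 3399803) = √3422907 = 3*√380323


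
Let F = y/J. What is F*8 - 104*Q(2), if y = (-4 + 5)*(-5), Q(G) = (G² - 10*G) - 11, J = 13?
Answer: 36464/13 ≈ 2804.9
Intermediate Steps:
Q(G) = -11 + G² - 10*G
y = -5 (y = 1*(-5) = -5)
F = -5/13 ≈ -0.38462
F*8 - 104*Q(2) = -5/13*8 - 104*(-11 + 2² - 10*2) = -40/13 - 104*(-11 + 4 - 20) = -40/13 - 104*(-27) = -40/13 + 2808 = 36464/13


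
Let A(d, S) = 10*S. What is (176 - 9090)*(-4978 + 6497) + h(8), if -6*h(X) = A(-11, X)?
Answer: -40621138/3 ≈ -1.3540e+7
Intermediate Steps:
h(X) = -5*X/3
(176 - 9090)*(-4978 + 6497) + h(8) = (176 - 9090)*(-4978 + 6497) - 5/3*8 = -8914*1519 - 40/3 = -13540366 - 40/3 = -40621138/3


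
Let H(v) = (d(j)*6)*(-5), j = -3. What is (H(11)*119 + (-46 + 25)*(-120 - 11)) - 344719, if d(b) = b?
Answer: -331258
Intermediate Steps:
H(v) = 90 (H(v) = -3*6*(-5) = -18*(-5) = 90)
(H(11)*119 + (-46 + 25)*(-120 - 11)) - 344719 = (90*119 + (-46 + 25)*(-120 - 11)) - 344719 = (10710 - 21*(-131)) - 344719 = (10710 + 2751) - 344719 = 13461 - 344719 = -331258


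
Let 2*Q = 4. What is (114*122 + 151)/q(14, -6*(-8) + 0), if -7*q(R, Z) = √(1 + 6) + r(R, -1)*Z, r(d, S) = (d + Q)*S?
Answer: 75581184/589817 + 98413*√7/589817 ≈ 128.58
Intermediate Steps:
Q = 2 (Q = (½)*4 = 2)
r(d, S) = S*(2 + d) (r(d, S) = (d + 2)*S = (2 + d)*S = S*(2 + d))
q(R, Z) = -√7/7 - Z*(-2 - R)/7 (q(R, Z) = -(√(1 + 6) + (-(2 + R))*Z)/7 = -(√7 + (-2 - R)*Z)/7 = -(√7 + Z*(-2 - R))/7 = -√7/7 - Z*(-2 - R)/7)
(114*122 + 151)/q(14, -6*(-8) + 0) = (114*122 + 151)/(-√7/7 + (-6*(-8) + 0)*(2 + 14)/7) = (13908 + 151)/(-√7/7 + (⅐)*(48 + 0)*16) = 14059/(-√7/7 + (⅐)*48*16) = 14059/(-√7/7 + 768/7) = 14059/(768/7 - √7/7)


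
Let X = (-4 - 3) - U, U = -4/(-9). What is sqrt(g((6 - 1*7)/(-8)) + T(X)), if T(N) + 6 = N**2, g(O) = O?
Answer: sqrt(64210)/36 ≈ 7.0388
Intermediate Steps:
U = 4/9 (U = -4*(-1/9) = 4/9 ≈ 0.44444)
X = -67/9 (X = (-4 - 3) - 1*4/9 = -7 - 4/9 = -67/9 ≈ -7.4444)
T(N) = -6 + N**2
sqrt(g((6 - 1*7)/(-8)) + T(X)) = sqrt((6 - 1*7)/(-8) + (-6 + (-67/9)**2)) = sqrt((6 - 7)*(-1/8) + (-6 + 4489/81)) = sqrt(-1*(-1/8) + 4003/81) = sqrt(1/8 + 4003/81) = sqrt(32105/648) = sqrt(64210)/36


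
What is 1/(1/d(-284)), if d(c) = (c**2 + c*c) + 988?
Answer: 162300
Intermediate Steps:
d(c) = 988 + 2*c**2 (d(c) = (c**2 + c**2) + 988 = 2*c**2 + 988 = 988 + 2*c**2)
1/(1/d(-284)) = 1/(1/(988 + 2*(-284)**2)) = 1/(1/(988 + 2*80656)) = 1/(1/(988 + 161312)) = 1/(1/162300) = 162300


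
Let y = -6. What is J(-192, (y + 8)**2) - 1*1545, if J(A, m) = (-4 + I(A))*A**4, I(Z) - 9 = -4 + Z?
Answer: -259560310281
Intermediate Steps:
I(Z) = 5 + Z (I(Z) = 9 + (-4 + Z) = 5 + Z)
J(A, m) = A**4*(1 + A) (J(A, m) = (-4 + (5 + A))*A**4 = (1 + A)*A**4 = A**4*(1 + A))
J(-192, (y + 8)**2) - 1*1545 = (-192)**4*(1 - 192) - 1*1545 = 1358954496*(-191) - 1545 = -259560308736 - 1545 = -259560310281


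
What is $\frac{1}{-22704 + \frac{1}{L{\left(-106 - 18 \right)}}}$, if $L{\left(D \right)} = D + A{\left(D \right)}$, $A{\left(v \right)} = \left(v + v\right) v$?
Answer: $- \frac{30628}{695378111} \approx -4.4045 \cdot 10^{-5}$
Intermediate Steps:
$A{\left(v \right)} = 2 v^{2}$ ($A{\left(v \right)} = 2 v v = 2 v^{2}$)
$L{\left(D \right)} = D + 2 D^{2}$
$\frac{1}{-22704 + \frac{1}{L{\left(-106 - 18 \right)}}} = \frac{1}{-22704 + \frac{1}{\left(-106 - 18\right) \left(1 + 2 \left(-106 - 18\right)\right)}} = \frac{1}{-22704 + \frac{1}{\left(-124\right) \left(1 + 2 \left(-124\right)\right)}} = \frac{1}{-22704 + \frac{1}{\left(-124\right) \left(1 - 248\right)}} = \frac{1}{-22704 + \frac{1}{\left(-124\right) \left(-247\right)}} = \frac{1}{-22704 + \frac{1}{30628}} = \frac{1}{- \frac{695378111}{30628}} = - \frac{30628}{695378111}$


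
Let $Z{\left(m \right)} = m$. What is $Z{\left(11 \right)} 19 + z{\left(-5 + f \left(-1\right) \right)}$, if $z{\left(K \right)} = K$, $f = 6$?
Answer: $198$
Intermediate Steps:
$Z{\left(11 \right)} 19 + z{\left(-5 + f \left(-1\right) \right)} = 11 \cdot 19 + \left(-5 + 6 \left(-1\right)\right) = 209 - 11 = 198$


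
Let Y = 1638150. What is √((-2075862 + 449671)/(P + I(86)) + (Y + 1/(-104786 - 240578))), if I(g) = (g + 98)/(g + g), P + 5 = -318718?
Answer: 7*√187246575512652842672306187543/2366614235326 ≈ 1279.9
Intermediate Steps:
P = -318723 (P = -5 - 318718 = -318723)
I(g) = (98 + g)/(2*g) (I(g) = (98 + g)/((2*g)) = (98 + g)*(1/(2*g)) = (98 + g)/(2*g))
√((-2075862 + 449671)/(P + I(86)) + (Y + 1/(-104786 - 240578))) = √((-2075862 + 449671)/(-318723 + (½)*(98 + 86)/86) + (1638150 + 1/(-104786 - 240578))) = √(-1626191/(-318723 + (½)*(1/86)*184) + (1638150 + 1/(-345364))) = √(-1626191/(-318723 + 46/43) + (1638150 - 1/345364)) = √(-1626191/(-13705043/43) + 565758036599/345364) = √(-1626191*(-43/13705043) + 565758036599/345364) = √(69926213/13705043 + 565758036599/345364) = √(7753762369181495289/4733228470652) = 7*√187246575512652842672306187543/2366614235326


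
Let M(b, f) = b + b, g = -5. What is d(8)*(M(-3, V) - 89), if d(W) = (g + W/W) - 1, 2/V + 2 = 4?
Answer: 475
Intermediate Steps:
V = 1 (V = 2/(-2 + 4) = 2/2 = 2*(½) = 1)
M(b, f) = 2*b
d(W) = -5 (d(W) = (-5 + W/W) - 1 = (-5 + 1) - 1 = -4 - 1 = -5)
d(8)*(M(-3, V) - 89) = -5*(2*(-3) - 89) = -5*(-6 - 89) = -5*(-95) = 475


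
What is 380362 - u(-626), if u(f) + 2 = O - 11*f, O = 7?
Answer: 373471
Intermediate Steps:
u(f) = 5 - 11*f (u(f) = -2 + (7 - 11*f) = 5 - 11*f)
380362 - u(-626) = 380362 - (5 - 11*(-626)) = 380362 - (5 + 6886) = 380362 - 1*6891 = 380362 - 6891 = 373471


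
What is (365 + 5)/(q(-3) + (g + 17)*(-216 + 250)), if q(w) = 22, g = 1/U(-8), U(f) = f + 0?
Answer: 1480/2383 ≈ 0.62107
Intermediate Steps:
U(f) = f
g = -⅛ (g = 1/(-8) = -⅛ ≈ -0.12500)
(365 + 5)/(q(-3) + (g + 17)*(-216 + 250)) = (365 + 5)/(22 + (-⅛ + 17)*(-216 + 250)) = 370/(22 + (135/8)*34) = 370/(22 + 2295/4) = 370/(2383/4) = 370*(4/2383) = 1480/2383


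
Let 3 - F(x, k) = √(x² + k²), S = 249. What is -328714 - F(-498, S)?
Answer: -328717 + 249*√5 ≈ -3.2816e+5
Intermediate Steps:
F(x, k) = 3 - √(k² + x²) (F(x, k) = 3 - √(x² + k²) = 3 - √(k² + x²))
-328714 - F(-498, S) = -328714 - (3 - √(249² + (-498)²)) = -328714 - (3 - √(62001 + 248004)) = -328714 - (3 - √310005) = -328714 - (3 - 249*√5) = -328714 + (-3 + 249*√5) = -328717 + 249*√5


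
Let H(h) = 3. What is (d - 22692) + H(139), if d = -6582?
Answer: -29271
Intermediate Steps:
(d - 22692) + H(139) = (-6582 - 22692) + 3 = -29274 + 3 = -29271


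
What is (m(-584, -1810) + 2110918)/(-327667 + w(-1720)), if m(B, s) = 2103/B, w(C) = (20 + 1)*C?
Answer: -1232774009/212451608 ≈ -5.8026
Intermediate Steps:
w(C) = 21*C
(m(-584, -1810) + 2110918)/(-327667 + w(-1720)) = (2103/(-584) + 2110918)/(-327667 + 21*(-1720)) = (2103*(-1/584) + 2110918)/(-327667 - 36120) = (-2103/584 + 2110918)/(-363787) = (1232774009/584)*(-1/363787) = -1232774009/212451608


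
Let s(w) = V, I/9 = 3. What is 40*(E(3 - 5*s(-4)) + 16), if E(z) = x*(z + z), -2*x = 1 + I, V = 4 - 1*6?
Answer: -13920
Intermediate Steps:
I = 27 (I = 9*3 = 27)
V = -2 (V = 4 - 6 = -2)
s(w) = -2
x = -14 (x = -(1 + 27)/2 = -½*28 = -14)
E(z) = -28*z (E(z) = -14*(z + z) = -28*z)
40*(E(3 - 5*s(-4)) + 16) = 40*(-28*(3 - 5*(-2)) + 16) = 40*(-28*(3 + 10) + 16) = 40*(-28*13 + 16) = 40*(-364 + 16) = 40*(-348) = -13920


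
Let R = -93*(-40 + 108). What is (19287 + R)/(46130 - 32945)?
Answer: 4321/4395 ≈ 0.98316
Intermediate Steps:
R = -6324 (R = -93*68 = -6324)
(19287 + R)/(46130 - 32945) = (19287 - 6324)/(46130 - 32945) = 12963/13185 = 12963*(1/13185) = 4321/4395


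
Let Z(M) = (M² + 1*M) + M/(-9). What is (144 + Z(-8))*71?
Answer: 128368/9 ≈ 14263.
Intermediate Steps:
Z(M) = M² + 8*M/9 (Z(M) = (M² + M) + M*(-⅑) = (M + M²) - M/9 = M² + 8*M/9)
(144 + Z(-8))*71 = (144 + (⅑)*(-8)*(8 + 9*(-8)))*71 = (144 + (⅑)*(-8)*(8 - 72))*71 = (144 + (⅑)*(-8)*(-64))*71 = (144 + 512/9)*71 = (1808/9)*71 = 128368/9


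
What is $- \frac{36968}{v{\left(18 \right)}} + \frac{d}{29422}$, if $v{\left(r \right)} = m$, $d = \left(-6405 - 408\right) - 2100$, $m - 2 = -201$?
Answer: $\frac{1085898809}{5854978} \approx 185.47$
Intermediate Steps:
$m = -199$ ($m = 2 - 201 = -199$)
$d = -8913$ ($d = -6813 - 2100 = -8913$)
$v{\left(r \right)} = -199$
$- \frac{36968}{v{\left(18 \right)}} + \frac{d}{29422} = - \frac{36968}{-199} - \frac{8913}{29422} = \left(-36968\right) \left(- \frac{1}{199}\right) - \frac{8913}{29422} = \frac{36968}{199} - \frac{8913}{29422} = \frac{1085898809}{5854978}$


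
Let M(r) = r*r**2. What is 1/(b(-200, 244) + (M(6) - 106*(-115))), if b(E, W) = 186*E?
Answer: -1/24794 ≈ -4.0332e-5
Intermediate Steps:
M(r) = r**3
1/(b(-200, 244) + (M(6) - 106*(-115))) = 1/(186*(-200) + (6**3 - 106*(-115))) = 1/(-37200 + (216 + 12190)) = 1/(-37200 + 12406) = 1/(-24794) = -1/24794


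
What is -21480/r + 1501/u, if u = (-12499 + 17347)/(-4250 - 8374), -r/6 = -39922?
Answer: -7880045033/2016061 ≈ -3908.6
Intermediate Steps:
r = 239532 (r = -6*(-39922) = 239532)
u = -101/263 (u = 4848/(-12624) = 4848*(-1/12624) = -101/263 ≈ -0.38403)
-21480/r + 1501/u = -21480/239532 + 1501/(-101/263) = -21480*1/239532 + 1501*(-263/101) = -1790/19961 - 394763/101 = -7880045033/2016061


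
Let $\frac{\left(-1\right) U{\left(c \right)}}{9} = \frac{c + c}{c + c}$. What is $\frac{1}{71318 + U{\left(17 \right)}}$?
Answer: $\frac{1}{71309} \approx 1.4023 \cdot 10^{-5}$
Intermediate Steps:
$U{\left(c \right)} = -9$ ($U{\left(c \right)} = - 9 \frac{c + c}{c + c} = - 9 \frac{2 c}{2 c} = - 9 \cdot 2 c \frac{1}{2 c} = \left(-9\right) 1 = -9$)
$\frac{1}{71318 + U{\left(17 \right)}} = \frac{1}{71318 - 9} = \frac{1}{71309}$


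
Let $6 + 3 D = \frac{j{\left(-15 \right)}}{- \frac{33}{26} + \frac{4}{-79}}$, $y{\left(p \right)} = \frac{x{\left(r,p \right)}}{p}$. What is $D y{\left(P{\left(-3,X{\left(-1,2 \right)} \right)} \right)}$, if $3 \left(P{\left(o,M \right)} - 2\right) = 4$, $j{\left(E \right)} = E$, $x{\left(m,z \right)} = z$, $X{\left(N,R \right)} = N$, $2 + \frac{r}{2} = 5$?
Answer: $\frac{4848}{2711} \approx 1.7883$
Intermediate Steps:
$r = 6$ ($r = -4 + 2 \cdot 5 = -4 + 10 = 6$)
$P{\left(o,M \right)} = \frac{10}{3}$ ($P{\left(o,M \right)} = 2 + \frac{1}{3} \cdot 4 = 2 + \frac{4}{3} = \frac{10}{3}$)
$y{\left(p \right)} = 1$ ($y{\left(p \right)} = \frac{p}{p} = 1$)
$D = \frac{4848}{2711}$ ($D = -2 + \frac{\left(-15\right) \frac{1}{- \frac{33}{26} + \frac{4}{-79}}}{3} = -2 + \frac{\left(-15\right) \frac{1}{\left(-33\right) \frac{1}{26} + 4 \left(- \frac{1}{79}\right)}}{3} = -2 + \frac{\left(-15\right) \frac{1}{- \frac{33}{26} - \frac{4}{79}}}{3} = -2 + \frac{\left(-15\right) \frac{1}{- \frac{2711}{2054}}}{3} = -2 + \frac{\left(-15\right) \left(- \frac{2054}{2711}\right)}{3} = -2 + \frac{1}{3} \cdot \frac{30810}{2711} = -2 + \frac{10270}{2711} = \frac{4848}{2711} \approx 1.7883$)
$D y{\left(P{\left(-3,X{\left(-1,2 \right)} \right)} \right)} = \frac{4848}{2711} \cdot 1 = \frac{4848}{2711}$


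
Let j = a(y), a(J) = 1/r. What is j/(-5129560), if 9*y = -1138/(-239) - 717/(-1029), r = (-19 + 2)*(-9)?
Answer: -1/784822680 ≈ -1.2742e-9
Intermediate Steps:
r = 153 (r = -17*(-9) = 153)
y = 447455/737793 (y = (-1138/(-239) - 717/(-1029))/9 = (-1138*(-1/239) - 717*(-1/1029))/9 = (1138/239 + 239/343)/9 = (1/9)*(447455/81977) = 447455/737793 ≈ 0.60648)
a(J) = 1/153
j = 1/153 ≈ 0.0065359
j/(-5129560) = (1/153)/(-5129560) = (1/153)*(-1/5129560) = -1/784822680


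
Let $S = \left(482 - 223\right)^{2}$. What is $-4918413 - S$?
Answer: $-4985494$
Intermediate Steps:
$S = 67081$ ($S = 259^{2} = 67081$)
$-4918413 - S = -4918413 - 67081 = -4985494$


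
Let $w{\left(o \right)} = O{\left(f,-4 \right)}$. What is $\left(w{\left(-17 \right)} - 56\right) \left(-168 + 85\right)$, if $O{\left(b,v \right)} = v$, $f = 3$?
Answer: $4980$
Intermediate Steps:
$w{\left(o \right)} = -4$
$\left(w{\left(-17 \right)} - 56\right) \left(-168 + 85\right) = \left(-4 - 56\right) \left(-168 + 85\right) = \left(-60\right) \left(-83\right) = 4980$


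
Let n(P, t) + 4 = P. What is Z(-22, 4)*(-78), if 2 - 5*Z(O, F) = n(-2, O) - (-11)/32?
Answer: -1911/16 ≈ -119.44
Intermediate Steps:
n(P, t) = -4 + P
Z(O, F) = 49/32 (Z(O, F) = ⅖ - ((-4 - 2) - (-11)/32)/5 = ⅖ - (-6 - (-11)/32)/5 = ⅖ - (-6 - 1*(-11/32))/5 = ⅖ - (-6 + 11/32)/5 = ⅖ - ⅕*(-181/32) = ⅖ + 181/160 = 49/32)
Z(-22, 4)*(-78) = (49/32)*(-78) = -1911/16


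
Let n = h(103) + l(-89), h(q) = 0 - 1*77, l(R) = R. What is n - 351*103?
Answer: -36319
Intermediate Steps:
h(q) = -77 (h(q) = 0 - 77 = -77)
n = -166 (n = -77 - 89 = -166)
n - 351*103 = -166 - 351*103 = -166 - 1*36153 = -166 - 36153 = -36319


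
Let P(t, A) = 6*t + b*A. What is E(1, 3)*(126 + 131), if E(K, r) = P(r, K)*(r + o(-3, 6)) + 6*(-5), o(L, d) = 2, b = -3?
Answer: 11565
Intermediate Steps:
P(t, A) = -3*A + 6*t (P(t, A) = 6*t - 3*A = -3*A + 6*t)
E(K, r) = -30 + (2 + r)*(-3*K + 6*r) (E(K, r) = (-3*K + 6*r)*(r + 2) + 6*(-5) = (-3*K + 6*r)*(2 + r) - 30 = (2 + r)*(-3*K + 6*r) - 30 = -30 + (2 + r)*(-3*K + 6*r))
E(1, 3)*(126 + 131) = (-30 - 6*1 + 12*3 - 3*3*(1 - 2*3))*(126 + 131) = (-30 - 6 + 36 - 3*3*(1 - 6))*257 = (-30 - 6 + 36 - 3*3*(-5))*257 = (-30 - 6 + 36 + 45)*257 = 45*257 = 11565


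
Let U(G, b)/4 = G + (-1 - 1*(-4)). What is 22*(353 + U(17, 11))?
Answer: 9526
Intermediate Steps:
U(G, b) = 12 + 4*G (U(G, b) = 4*(G + (-1 - 1*(-4))) = 4*(G + (-1 + 4)) = 4*(G + 3) = 4*(3 + G) = 12 + 4*G)
22*(353 + U(17, 11)) = 22*(353 + (12 + 4*17)) = 22*(353 + (12 + 68)) = 22*(353 + 80) = 22*433 = 9526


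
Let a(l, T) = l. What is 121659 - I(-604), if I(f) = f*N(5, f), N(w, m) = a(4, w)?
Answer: 124075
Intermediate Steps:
N(w, m) = 4
I(f) = 4*f (I(f) = f*4 = 4*f)
121659 - I(-604) = 121659 - 4*(-604) = 121659 - 1*(-2416) = 121659 + 2416 = 124075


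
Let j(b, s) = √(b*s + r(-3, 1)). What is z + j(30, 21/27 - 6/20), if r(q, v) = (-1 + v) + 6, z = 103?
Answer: 103 + √183/3 ≈ 107.51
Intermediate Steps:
r(q, v) = 5 + v
j(b, s) = √(6 + b*s) (j(b, s) = √(b*s + (5 + 1)) = √(b*s + 6) = √(6 + b*s))
z + j(30, 21/27 - 6/20) = 103 + √(6 + 30*(21/27 - 6/20)) = 103 + √(6 + 30*(21*(1/27) - 6*1/20)) = 103 + √(6 + 30*(7/9 - 3/10)) = 103 + √(6 + 30*(43/90)) = 103 + √(6 + 43/3) = 103 + √(61/3) = 103 + √183/3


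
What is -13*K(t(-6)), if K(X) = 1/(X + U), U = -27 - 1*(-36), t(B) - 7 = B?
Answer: -13/10 ≈ -1.3000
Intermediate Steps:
t(B) = 7 + B
U = 9 (U = -27 + 36 = 9)
K(X) = 1/(9 + X) (K(X) = 1/(X + 9) = 1/(9 + X))
-13*K(t(-6)) = -13/(9 + (7 - 6)) = -13/(9 + 1) = -13/10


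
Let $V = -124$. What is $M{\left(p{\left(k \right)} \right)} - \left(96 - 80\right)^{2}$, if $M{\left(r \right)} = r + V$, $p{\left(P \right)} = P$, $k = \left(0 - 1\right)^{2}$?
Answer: $-379$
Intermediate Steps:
$k = 1$ ($k = \left(-1\right)^{2} = 1$)
$M{\left(r \right)} = -124 + r$ ($M{\left(r \right)} = r - 124 = -124 + r$)
$M{\left(p{\left(k \right)} \right)} - \left(96 - 80\right)^{2} = \left(-124 + 1\right) - \left(96 - 80\right)^{2} = -123 - 16^{2} = -123 - 256 = -379$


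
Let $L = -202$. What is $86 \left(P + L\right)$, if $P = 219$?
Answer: $1462$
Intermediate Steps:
$86 \left(P + L\right) = 86 \left(219 - 202\right) = 86 \cdot 17 = 1462$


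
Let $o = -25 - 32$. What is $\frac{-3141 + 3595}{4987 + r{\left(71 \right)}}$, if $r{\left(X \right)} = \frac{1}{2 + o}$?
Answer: $\frac{12485}{137142} \approx 0.091037$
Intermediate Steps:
$o = -57$
$r{\left(X \right)} = - \frac{1}{55}$ ($r{\left(X \right)} = \frac{1}{2 - 57} = \frac{1}{-55} = - \frac{1}{55}$)
$\frac{-3141 + 3595}{4987 + r{\left(71 \right)}} = \frac{-3141 + 3595}{4987 - \frac{1}{55}} = \frac{454}{\frac{274284}{55}} = 454 \cdot \frac{55}{274284} = \frac{12485}{137142}$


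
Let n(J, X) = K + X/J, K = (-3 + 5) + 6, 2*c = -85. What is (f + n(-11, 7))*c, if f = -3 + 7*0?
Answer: -2040/11 ≈ -185.45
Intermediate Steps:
c = -85/2 (c = (½)*(-85) = -85/2 ≈ -42.500)
K = 8 (K = 2 + 6 = 8)
n(J, X) = 8 + X/J
f = -3 (f = -3 + 0 = -3)
(f + n(-11, 7))*c = (-3 + (8 + 7/(-11)))*(-85/2) = (-3 + (8 + 7*(-1/11)))*(-85/2) = (-3 + (8 - 7/11))*(-85/2) = (-3 + 81/11)*(-85/2) = (48/11)*(-85/2) = -2040/11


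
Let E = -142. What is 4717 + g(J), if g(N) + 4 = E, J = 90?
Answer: 4571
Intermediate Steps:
g(N) = -146 (g(N) = -4 - 142 = -146)
4717 + g(J) = 4717 - 146 = 4571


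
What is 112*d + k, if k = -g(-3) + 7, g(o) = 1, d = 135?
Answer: 15126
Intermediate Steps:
k = 6 (k = -1*1 + 7 = -1 + 7 = 6)
112*d + k = 112*135 + 6 = 15120 + 6 = 15126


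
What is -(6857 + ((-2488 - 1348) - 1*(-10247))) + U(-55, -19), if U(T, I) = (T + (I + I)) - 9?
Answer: -13370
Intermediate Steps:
U(T, I) = -9 + T + 2*I (U(T, I) = (T + 2*I) - 9 = -9 + T + 2*I)
-(6857 + ((-2488 - 1348) - 1*(-10247))) + U(-55, -19) = -(6857 + ((-2488 - 1348) - 1*(-10247))) + (-9 - 55 + 2*(-19)) = -(6857 + (-3836 + 10247)) + (-9 - 55 - 38) = -(6857 + 6411) - 102 = -1*13268 - 102 = -13268 - 102 = -13370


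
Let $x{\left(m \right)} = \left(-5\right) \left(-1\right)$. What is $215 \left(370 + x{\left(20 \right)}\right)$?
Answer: $80625$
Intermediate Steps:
$x{\left(m \right)} = 5$
$215 \left(370 + x{\left(20 \right)}\right) = 215 \left(370 + 5\right) = 215 \cdot 375 = 80625$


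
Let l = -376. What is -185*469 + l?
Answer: -87141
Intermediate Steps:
-185*469 + l = -185*469 - 376 = -86765 - 376 = -87141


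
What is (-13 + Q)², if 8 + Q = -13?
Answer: 1156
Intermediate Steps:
Q = -21 (Q = -8 - 13 = -21)
(-13 + Q)² = (-13 - 21)² = (-34)² = 1156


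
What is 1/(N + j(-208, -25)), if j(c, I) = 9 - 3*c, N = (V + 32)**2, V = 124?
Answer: 1/24969 ≈ 4.0050e-5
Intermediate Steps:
N = 24336 (N = (124 + 32)**2 = 156**2 = 24336)
1/(N + j(-208, -25)) = 1/(24336 + (9 - 3*(-208))) = 1/(24336 + (9 + 624)) = 1/(24336 + 633) = 1/24969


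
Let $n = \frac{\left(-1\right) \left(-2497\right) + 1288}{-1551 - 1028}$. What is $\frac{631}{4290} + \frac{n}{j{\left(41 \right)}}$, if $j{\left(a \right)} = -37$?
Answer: $\frac{76449563}{409364670} \approx 0.18675$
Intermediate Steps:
$n = - \frac{3785}{2579}$ ($n = \frac{2497 + 1288}{-2579} = 3785 \left(- \frac{1}{2579}\right) = - \frac{3785}{2579} \approx -1.4676$)
$\frac{631}{4290} + \frac{n}{j{\left(41 \right)}} = \frac{631}{4290} - \frac{3785}{2579 \left(-37\right)} = 631 \cdot \frac{1}{4290} - - \frac{3785}{95423} = \frac{631}{4290} + \frac{3785}{95423} = \frac{76449563}{409364670}$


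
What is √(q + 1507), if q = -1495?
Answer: 2*√3 ≈ 3.4641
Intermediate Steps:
√(q + 1507) = √(-1495 + 1507) = √12 = 2*√3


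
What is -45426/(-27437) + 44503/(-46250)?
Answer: 879923689/1268961250 ≈ 0.69342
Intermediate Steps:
-45426/(-27437) + 44503/(-46250) = -45426*(-1/27437) + 44503*(-1/46250) = 45426/27437 - 44503/46250 = 879923689/1268961250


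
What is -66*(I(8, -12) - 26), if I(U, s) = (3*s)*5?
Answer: 13596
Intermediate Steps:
I(U, s) = 15*s
-66*(I(8, -12) - 26) = -66*(15*(-12) - 26) = -66*(-180 - 26) = -66*(-206) = 13596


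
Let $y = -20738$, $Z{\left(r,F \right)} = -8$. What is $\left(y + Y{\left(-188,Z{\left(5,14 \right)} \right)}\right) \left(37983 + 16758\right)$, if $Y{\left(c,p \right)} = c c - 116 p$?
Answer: $850346694$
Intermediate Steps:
$Y{\left(c,p \right)} = c^{2} - 116 p$
$\left(y + Y{\left(-188,Z{\left(5,14 \right)} \right)}\right) \left(37983 + 16758\right) = \left(-20738 + \left(\left(-188\right)^{2} - -928\right)\right) \left(37983 + 16758\right) = \left(-20738 + \left(35344 + 928\right)\right) 54741 = \left(-20738 + 36272\right) 54741 = 15534 \cdot 54741 = 850346694$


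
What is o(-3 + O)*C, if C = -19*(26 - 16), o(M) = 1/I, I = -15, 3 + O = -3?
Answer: 38/3 ≈ 12.667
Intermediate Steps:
O = -6 (O = -3 - 3 = -6)
o(M) = -1/15 (o(M) = 1/(-15) = -1/15)
C = -190 (C = -19*10 = -190)
o(-3 + O)*C = -1/15*(-190) = 38/3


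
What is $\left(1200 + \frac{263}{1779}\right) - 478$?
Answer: $\frac{1284701}{1779} \approx 722.15$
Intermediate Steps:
$\left(1200 + \frac{263}{1779}\right) - 478 = \frac{2135063}{1779} - 478 = \frac{1284701}{1779}$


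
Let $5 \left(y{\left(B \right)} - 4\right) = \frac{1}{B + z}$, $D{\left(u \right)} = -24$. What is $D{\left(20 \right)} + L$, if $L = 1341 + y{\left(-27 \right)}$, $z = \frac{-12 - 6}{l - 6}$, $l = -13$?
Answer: $\frac{3269456}{2475} \approx 1321.0$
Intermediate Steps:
$z = \frac{18}{19}$ ($z = \frac{-12 - 6}{-13 - 6} = - \frac{18}{-19} = \left(-18\right) \left(- \frac{1}{19}\right) = \frac{18}{19} \approx 0.94737$)
$y{\left(B \right)} = 4 + \frac{1}{5 \left(\frac{18}{19} + B\right)}$ ($y{\left(B \right)} = 4 + \frac{1}{5 \left(B + \frac{18}{19}\right)} = 4 + \frac{1}{5 \left(\frac{18}{19} + B\right)}$)
$L = \frac{3328856}{2475}$ ($L = 1341 + \frac{379 + 380 \left(-27\right)}{5 \left(18 + 19 \left(-27\right)\right)} = 1341 + \frac{379 - 10260}{5 \left(18 - 513\right)} = 1341 + \frac{1}{5} \frac{1}{-495} \left(-9881\right) = 1341 + \frac{1}{5} \left(- \frac{1}{495}\right) \left(-9881\right) = 1341 + \frac{9881}{2475} = \frac{3328856}{2475} \approx 1345.0$)
$D{\left(20 \right)} + L = -24 + \frac{3328856}{2475} = \frac{3269456}{2475}$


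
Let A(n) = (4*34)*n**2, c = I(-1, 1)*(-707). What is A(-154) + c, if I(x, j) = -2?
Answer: 3226790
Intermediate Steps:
c = 1414 (c = -2*(-707) = 1414)
A(n) = 136*n**2
A(-154) + c = 136*(-154)**2 + 1414 = 136*23716 + 1414 = 3225376 + 1414 = 3226790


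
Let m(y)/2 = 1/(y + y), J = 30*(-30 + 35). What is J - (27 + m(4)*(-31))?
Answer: 523/4 ≈ 130.75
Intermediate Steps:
J = 150 (J = 30*5 = 150)
m(y) = 1/y (m(y) = 2/(y + y) = 2/((2*y)) = 2*(1/(2*y)) = 1/y)
J - (27 + m(4)*(-31)) = 150 - (27 - 31/4) = 150 - 1*77/4 = 150 - 77/4 = 523/4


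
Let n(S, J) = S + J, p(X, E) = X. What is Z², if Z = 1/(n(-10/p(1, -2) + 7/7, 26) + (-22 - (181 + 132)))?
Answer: 1/101124 ≈ 9.8888e-6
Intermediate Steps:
n(S, J) = J + S
Z = -1/318 (Z = 1/((26 + (-10/1 + 7/7)) + (-22 - (181 + 132))) = 1/((26 + (-10*1 + 7*(⅐))) + (-22 - 1*313)) = 1/((26 + (-10 + 1)) + (-22 - 313)) = 1/((26 - 9) - 335) = 1/(17 - 335) = 1/(-318) = -1/318 ≈ -0.0031447)
Z² = (-1/318)² = 1/101124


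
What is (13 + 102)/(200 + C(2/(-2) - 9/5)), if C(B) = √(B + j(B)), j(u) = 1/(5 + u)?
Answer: 1265000/2200129 - 115*I*√7095/2200129 ≈ 0.57497 - 0.0044028*I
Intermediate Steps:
C(B) = √(B + 1/(5 + B))
(13 + 102)/(200 + C(2/(-2) - 9/5)) = (13 + 102)/(200 + √((1 + (2/(-2) - 9/5)*(5 + (2/(-2) - 9/5)))/(5 + (2/(-2) - 9/5)))) = 115/(200 + √((1 + (2*(-½) - 9*⅕)*(5 + (2*(-½) - 9*⅕)))/(5 + (2*(-½) - 9*⅕)))) = 115/(200 + √((1 + (-1 - 9/5)*(5 + (-1 - 9/5)))/(5 + (-1 - 9/5)))) = 115/(200 + √((1 - 14*(5 - 14/5)/5)/(5 - 14/5))) = 115/(200 + √((1 - 14/5*11/5)/(11/5))) = 115/(200 + √(5*(1 - 154/25)/11)) = 115/(200 + √((5/11)*(-129/25))) = 115/(200 + √(-129/55)) = 115/(200 + I*√7095/55)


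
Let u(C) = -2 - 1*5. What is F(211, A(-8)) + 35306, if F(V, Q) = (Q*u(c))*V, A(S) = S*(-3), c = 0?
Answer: -142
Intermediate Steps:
A(S) = -3*S
u(C) = -7 (u(C) = -2 - 5 = -7)
F(V, Q) = -7*Q*V (F(V, Q) = (Q*(-7))*V = (-7*Q)*V = -7*Q*V)
F(211, A(-8)) + 35306 = -7*(-3*(-8))*211 + 35306 = -7*24*211 + 35306 = -35448 + 35306 = -142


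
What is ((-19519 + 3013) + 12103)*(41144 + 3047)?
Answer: -194572973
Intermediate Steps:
((-19519 + 3013) + 12103)*(41144 + 3047) = (-16506 + 12103)*44191 = -4403*44191 = -194572973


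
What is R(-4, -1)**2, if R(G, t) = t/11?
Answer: 1/121 ≈ 0.0082645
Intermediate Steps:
R(G, t) = t/11 (R(G, t) = t*(1/11) = t/11)
R(-4, -1)**2 = ((1/11)*(-1))**2 = (-1/11)**2 = 1/121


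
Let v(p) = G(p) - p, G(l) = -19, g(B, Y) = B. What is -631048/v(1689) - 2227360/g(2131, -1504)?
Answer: -614891898/909937 ≈ -675.75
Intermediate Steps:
v(p) = -19 - p
-631048/v(1689) - 2227360/g(2131, -1504) = -631048/(-19 - 1*1689) - 2227360/2131 = -631048/(-19 - 1689) - 2227360*1/2131 = -631048/(-1708) - 2227360/2131 = -631048*(-1/1708) - 2227360/2131 = 157762/427 - 2227360/2131 = -614891898/909937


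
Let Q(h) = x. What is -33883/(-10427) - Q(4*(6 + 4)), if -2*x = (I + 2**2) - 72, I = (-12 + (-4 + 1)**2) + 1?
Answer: -331062/10427 ≈ -31.750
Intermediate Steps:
I = -2 (I = (-12 + (-3)**2) + 1 = (-12 + 9) + 1 = -3 + 1 = -2)
x = 35 (x = -((-2 + 2**2) - 72)/2 = -((-2 + 4) - 72)/2 = -(2 - 72)/2 = -1/2*(-70) = 35)
Q(h) = 35
-33883/(-10427) - Q(4*(6 + 4)) = -33883/(-10427) - 1*35 = -33883*(-1/10427) - 35 = 33883/10427 - 35 = -331062/10427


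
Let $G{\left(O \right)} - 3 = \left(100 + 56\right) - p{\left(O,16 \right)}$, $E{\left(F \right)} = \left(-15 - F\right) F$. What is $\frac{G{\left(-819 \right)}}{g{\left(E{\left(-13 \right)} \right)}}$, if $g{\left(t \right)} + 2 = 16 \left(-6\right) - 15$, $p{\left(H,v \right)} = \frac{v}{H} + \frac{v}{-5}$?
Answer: $- \frac{664289}{462735} \approx -1.4356$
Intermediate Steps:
$E{\left(F \right)} = F \left(-15 - F\right)$
$p{\left(H,v \right)} = - \frac{v}{5} + \frac{v}{H}$ ($p{\left(H,v \right)} = \frac{v}{H} + v \left(- \frac{1}{5}\right) = \frac{v}{H} - \frac{v}{5} = - \frac{v}{5} + \frac{v}{H}$)
$g{\left(t \right)} = -113$ ($g{\left(t \right)} = -2 + \left(16 \left(-6\right) - 15\right) = -2 - 111 = -113$)
$G{\left(O \right)} = \frac{811}{5} - \frac{16}{O}$ ($G{\left(O \right)} = 3 - \left(-156 - \frac{16}{5} + \frac{16}{O}\right) = 3 + \left(156 - \left(- \frac{16}{5} + \frac{16}{O}\right)\right) = 3 + \left(156 + \left(\frac{16}{5} - \frac{16}{O}\right)\right) = 3 + \left(\frac{796}{5} - \frac{16}{O}\right) = \frac{811}{5} - \frac{16}{O}$)
$\frac{G{\left(-819 \right)}}{g{\left(E{\left(-13 \right)} \right)}} = \frac{\frac{811}{5} - \frac{16}{-819}}{-113} = \left(\frac{811}{5} - - \frac{16}{819}\right) \left(- \frac{1}{113}\right) = \left(\frac{811}{5} + \frac{16}{819}\right) \left(- \frac{1}{113}\right) = \frac{664289}{4095} \left(- \frac{1}{113}\right) = - \frac{664289}{462735}$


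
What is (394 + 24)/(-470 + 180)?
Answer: -209/145 ≈ -1.4414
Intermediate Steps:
(394 + 24)/(-470 + 180) = 418/(-290) = 418*(-1/290) = -209/145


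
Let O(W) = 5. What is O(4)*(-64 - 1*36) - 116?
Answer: -616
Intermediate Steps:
O(4)*(-64 - 1*36) - 116 = 5*(-64 - 1*36) - 116 = 5*(-64 - 36) - 116 = 5*(-100) - 116 = -500 - 116 = -616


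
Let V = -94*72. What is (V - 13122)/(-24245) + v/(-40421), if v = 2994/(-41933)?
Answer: 518663097420/632225224789 ≈ 0.82038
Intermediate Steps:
V = -6768
v = -2994/41933 (v = 2994*(-1/41933) = -2994/41933 ≈ -0.071400)
(V - 13122)/(-24245) + v/(-40421) = (-6768 - 13122)/(-24245) - 2994/41933/(-40421) = -19890*(-1/24245) - 2994/41933*(-1/40421) = 306/373 + 2994/1694973793 = 518663097420/632225224789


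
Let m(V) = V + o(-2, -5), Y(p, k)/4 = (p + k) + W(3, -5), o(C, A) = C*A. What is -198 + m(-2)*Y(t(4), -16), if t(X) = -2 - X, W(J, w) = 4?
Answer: -774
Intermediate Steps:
o(C, A) = A*C
Y(p, k) = 16 + 4*k + 4*p (Y(p, k) = 4*((p + k) + 4) = 4*((k + p) + 4) = 4*(4 + k + p) = 16 + 4*k + 4*p)
m(V) = 10 + V (m(V) = V - 5*(-2) = V + 10 = 10 + V)
-198 + m(-2)*Y(t(4), -16) = -198 + (10 - 2)*(16 + 4*(-16) + 4*(-2 - 1*4)) = -198 + 8*(16 - 64 + 4*(-2 - 4)) = -198 + 8*(16 - 64 + 4*(-6)) = -198 + 8*(16 - 64 - 24) = -198 + 8*(-72) = -198 - 576 = -774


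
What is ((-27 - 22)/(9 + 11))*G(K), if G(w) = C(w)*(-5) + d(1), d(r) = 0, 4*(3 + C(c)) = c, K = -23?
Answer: -1715/16 ≈ -107.19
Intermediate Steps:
C(c) = -3 + c/4
G(w) = 15 - 5*w/4 (G(w) = (-3 + w/4)*(-5) + 0 = (15 - 5*w/4) + 0 = 15 - 5*w/4)
((-27 - 22)/(9 + 11))*G(K) = ((-27 - 22)/(9 + 11))*(15 - 5/4*(-23)) = (-49/20)*(15 + 115/4) = -49*1/20*(175/4) = -49/20*175/4 = -1715/16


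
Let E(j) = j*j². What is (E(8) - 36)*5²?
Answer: 11900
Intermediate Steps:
E(j) = j³
(E(8) - 36)*5² = (8³ - 36)*5² = (512 - 36)*25 = 476*25 = 11900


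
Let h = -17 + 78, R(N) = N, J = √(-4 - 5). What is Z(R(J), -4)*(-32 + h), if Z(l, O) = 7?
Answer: 203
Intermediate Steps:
J = 3*I (J = √(-9) = 3*I ≈ 3.0*I)
h = 61
Z(R(J), -4)*(-32 + h) = 7*(-32 + 61) = 7*29 = 203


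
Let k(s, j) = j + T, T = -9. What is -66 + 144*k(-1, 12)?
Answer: 366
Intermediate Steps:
k(s, j) = -9 + j (k(s, j) = j - 9 = -9 + j)
-66 + 144*k(-1, 12) = -66 + 144*(-9 + 12) = -66 + 144*3 = -66 + 432 = 366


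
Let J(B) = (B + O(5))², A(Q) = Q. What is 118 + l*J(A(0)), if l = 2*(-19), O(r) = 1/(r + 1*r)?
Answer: 5881/50 ≈ 117.62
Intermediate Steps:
O(r) = 1/(2*r) (O(r) = 1/(r + r) = 1/(2*r))
l = -38
J(B) = (⅒ + B)² (J(B) = (B + (½)/5)² = (B + (½)*(⅕))² = (B + ⅒)² = (⅒ + B)²)
118 + l*J(A(0)) = 118 - 19*(1 + 10*0)²/50 = 118 - 19*(1 + 0)²/50 = 118 - 19*1²/50 = 118 - 19/50 = 5881/50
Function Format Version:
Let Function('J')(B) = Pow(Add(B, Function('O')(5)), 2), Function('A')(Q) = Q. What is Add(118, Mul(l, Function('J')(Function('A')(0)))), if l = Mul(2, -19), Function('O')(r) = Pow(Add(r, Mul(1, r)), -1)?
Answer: Rational(5881, 50) ≈ 117.62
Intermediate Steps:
Function('O')(r) = Mul(Rational(1, 2), Pow(r, -1)) (Function('O')(r) = Pow(Add(r, r), -1) = Pow(Mul(2, r), -1) = Mul(Rational(1, 2), Pow(r, -1)))
l = -38
Function('J')(B) = Pow(Add(Rational(1, 10), B), 2) (Function('J')(B) = Pow(Add(B, Mul(Rational(1, 2), Pow(5, -1))), 2) = Pow(Add(B, Mul(Rational(1, 2), Rational(1, 5))), 2) = Pow(Add(B, Rational(1, 10)), 2) = Pow(Add(Rational(1, 10), B), 2))
Add(118, Mul(l, Function('J')(Function('A')(0)))) = Add(118, Mul(-38, Mul(Rational(1, 100), Pow(Add(1, Mul(10, 0)), 2)))) = Add(118, Mul(-38, Mul(Rational(1, 100), Pow(Add(1, 0), 2)))) = Add(118, Mul(-38, Mul(Rational(1, 100), Pow(1, 2)))) = Add(118, Mul(-38, Mul(Rational(1, 100), 1))) = Add(118, Mul(-38, Rational(1, 100))) = Add(118, Rational(-19, 50)) = Rational(5881, 50)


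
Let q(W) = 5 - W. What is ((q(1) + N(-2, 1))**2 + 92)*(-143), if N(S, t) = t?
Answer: -16731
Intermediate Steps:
((q(1) + N(-2, 1))**2 + 92)*(-143) = (((5 - 1*1) + 1)**2 + 92)*(-143) = (((5 - 1) + 1)**2 + 92)*(-143) = ((4 + 1)**2 + 92)*(-143) = (5**2 + 92)*(-143) = (25 + 92)*(-143) = 117*(-143) = -16731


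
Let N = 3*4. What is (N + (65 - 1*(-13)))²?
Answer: 8100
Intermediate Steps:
N = 12
(N + (65 - 1*(-13)))² = (12 + (65 - 1*(-13)))² = (12 + (65 + 13))² = (12 + 78)² = 90² = 8100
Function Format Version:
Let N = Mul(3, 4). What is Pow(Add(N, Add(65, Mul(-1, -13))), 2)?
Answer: 8100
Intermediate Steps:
N = 12
Pow(Add(N, Add(65, Mul(-1, -13))), 2) = Pow(Add(12, Add(65, Mul(-1, -13))), 2) = Pow(Add(12, Add(65, 13)), 2) = Pow(Add(12, 78), 2) = Pow(90, 2) = 8100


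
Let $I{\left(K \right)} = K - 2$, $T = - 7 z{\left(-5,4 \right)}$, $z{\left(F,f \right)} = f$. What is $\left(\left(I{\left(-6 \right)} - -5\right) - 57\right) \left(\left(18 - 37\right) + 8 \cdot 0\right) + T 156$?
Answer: $-3228$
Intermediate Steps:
$T = -28$ ($T = \left(-7\right) 4 = -28$)
$I{\left(K \right)} = -2 + K$
$\left(\left(I{\left(-6 \right)} - -5\right) - 57\right) \left(\left(18 - 37\right) + 8 \cdot 0\right) + T 156 = \left(\left(\left(-2 - 6\right) - -5\right) - 57\right) \left(\left(18 - 37\right) + 8 \cdot 0\right) - 4368 = \left(\left(-8 + 5\right) - 57\right) \left(\left(18 - 37\right) + 0\right) - 4368 = \left(-3 - 57\right) \left(-19 + 0\right) - 4368 = \left(-60\right) \left(-19\right) - 4368 = 1140 - 4368 = -3228$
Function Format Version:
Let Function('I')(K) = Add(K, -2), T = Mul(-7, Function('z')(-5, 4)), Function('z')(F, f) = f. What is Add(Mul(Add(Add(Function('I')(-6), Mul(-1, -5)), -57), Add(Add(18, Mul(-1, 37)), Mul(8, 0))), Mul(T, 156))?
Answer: -3228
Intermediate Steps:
T = -28 (T = Mul(-7, 4) = -28)
Function('I')(K) = Add(-2, K)
Add(Mul(Add(Add(Function('I')(-6), Mul(-1, -5)), -57), Add(Add(18, Mul(-1, 37)), Mul(8, 0))), Mul(T, 156)) = Add(Mul(Add(Add(Add(-2, -6), Mul(-1, -5)), -57), Add(Add(18, Mul(-1, 37)), Mul(8, 0))), Mul(-28, 156)) = Add(Mul(Add(Add(-8, 5), -57), Add(Add(18, -37), 0)), -4368) = Add(Mul(Add(-3, -57), Add(-19, 0)), -4368) = Add(Mul(-60, -19), -4368) = Add(1140, -4368) = -3228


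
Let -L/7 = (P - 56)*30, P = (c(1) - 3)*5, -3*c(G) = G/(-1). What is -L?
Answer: -14560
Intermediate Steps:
c(G) = G/3 (c(G) = -G/(3*(-1)) = -G*(-1)/3 = -(-1)*G/3 = G/3)
P = -40/3 (P = ((1/3)*1 - 3)*5 = (1/3 - 3)*5 = -8/3*5 = -40/3 ≈ -13.333)
L = 14560 (L = -7*(-40/3 - 56)*30 = -(-1456)*30/3 = -7*(-2080) = 14560)
-L = -1*14560 = -14560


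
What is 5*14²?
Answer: 980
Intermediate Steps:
5*14² = 5*196 = 980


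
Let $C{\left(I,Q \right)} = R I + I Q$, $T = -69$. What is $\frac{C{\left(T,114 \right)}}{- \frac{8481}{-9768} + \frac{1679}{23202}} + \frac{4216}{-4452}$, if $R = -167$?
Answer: $\frac{13973379922690}{3594933237} \approx 3887.0$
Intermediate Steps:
$C{\left(I,Q \right)} = - 167 I + I Q$
$\frac{C{\left(T,114 \right)}}{- \frac{8481}{-9768} + \frac{1679}{23202}} + \frac{4216}{-4452} = \frac{\left(-69\right) \left(-167 + 114\right)}{- \frac{8481}{-9768} + \frac{1679}{23202}} + \frac{4216}{-4452} = \frac{\left(-69\right) \left(-53\right)}{\left(-8481\right) \left(- \frac{1}{9768}\right) + 1679 \cdot \frac{1}{23202}} + 4216 \left(- \frac{1}{4452}\right) = \frac{3657}{\frac{257}{296} + \frac{1679}{23202}} - \frac{1054}{1113} = \frac{3657}{\frac{3229949}{3433896}} - \frac{1054}{1113} = 3657 \cdot \frac{3433896}{3229949} - \frac{1054}{1113} = \frac{12557757672}{3229949} - \frac{1054}{1113} = \frac{13973379922690}{3594933237}$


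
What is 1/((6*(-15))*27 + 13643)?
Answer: 1/11213 ≈ 8.9182e-5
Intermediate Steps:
1/((6*(-15))*27 + 13643) = 1/(-90*27 + 13643) = 1/(-2430 + 13643) = 1/11213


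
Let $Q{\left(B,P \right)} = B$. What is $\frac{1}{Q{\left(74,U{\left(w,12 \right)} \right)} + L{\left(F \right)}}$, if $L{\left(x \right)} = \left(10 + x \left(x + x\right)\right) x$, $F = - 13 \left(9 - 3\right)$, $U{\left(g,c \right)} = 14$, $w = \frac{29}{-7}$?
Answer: $- \frac{1}{949810} \approx -1.0528 \cdot 10^{-6}$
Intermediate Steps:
$w = - \frac{29}{7}$ ($w = 29 \left(- \frac{1}{7}\right) = - \frac{29}{7} \approx -4.1429$)
$F = -78$ ($F = \left(-13\right) 6 = -78$)
$L{\left(x \right)} = x \left(10 + 2 x^{2}\right)$ ($L{\left(x \right)} = \left(10 + x 2 x\right) x = \left(10 + 2 x^{2}\right) x = x \left(10 + 2 x^{2}\right)$)
$\frac{1}{Q{\left(74,U{\left(w,12 \right)} \right)} + L{\left(F \right)}} = \frac{1}{74 + 2 \left(-78\right) \left(5 + \left(-78\right)^{2}\right)} = \frac{1}{74 + 2 \left(-78\right) \left(5 + 6084\right)} = \frac{1}{74 + 2 \left(-78\right) 6089} = \frac{1}{74 - 949884} = \frac{1}{-949810} = - \frac{1}{949810}$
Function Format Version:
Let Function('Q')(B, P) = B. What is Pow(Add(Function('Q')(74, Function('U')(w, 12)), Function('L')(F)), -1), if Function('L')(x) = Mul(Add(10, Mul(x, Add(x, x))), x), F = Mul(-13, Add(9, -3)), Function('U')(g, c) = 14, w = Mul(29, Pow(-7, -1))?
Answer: Rational(-1, 949810) ≈ -1.0528e-6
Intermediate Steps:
w = Rational(-29, 7) (w = Mul(29, Rational(-1, 7)) = Rational(-29, 7) ≈ -4.1429)
F = -78 (F = Mul(-13, 6) = -78)
Function('L')(x) = Mul(x, Add(10, Mul(2, Pow(x, 2)))) (Function('L')(x) = Mul(Add(10, Mul(x, Mul(2, x))), x) = Mul(Add(10, Mul(2, Pow(x, 2))), x) = Mul(x, Add(10, Mul(2, Pow(x, 2)))))
Pow(Add(Function('Q')(74, Function('U')(w, 12)), Function('L')(F)), -1) = Pow(Add(74, Mul(2, -78, Add(5, Pow(-78, 2)))), -1) = Pow(Add(74, Mul(2, -78, Add(5, 6084))), -1) = Pow(Add(74, Mul(2, -78, 6089)), -1) = Pow(Add(74, -949884), -1) = Pow(-949810, -1) = Rational(-1, 949810)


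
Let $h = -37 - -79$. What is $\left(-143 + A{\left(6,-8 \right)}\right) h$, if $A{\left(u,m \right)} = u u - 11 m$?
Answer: $-798$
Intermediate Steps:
$A{\left(u,m \right)} = u^{2} - 11 m$
$h = 42$ ($h = -37 + 79 = 42$)
$\left(-143 + A{\left(6,-8 \right)}\right) h = \left(-143 + \left(6^{2} - -88\right)\right) 42 = \left(-143 + \left(36 + 88\right)\right) 42 = \left(-143 + 124\right) 42 = \left(-19\right) 42 = -798$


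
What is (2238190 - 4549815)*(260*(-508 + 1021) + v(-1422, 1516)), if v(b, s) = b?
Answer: -305037411750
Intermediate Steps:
(2238190 - 4549815)*(260*(-508 + 1021) + v(-1422, 1516)) = (2238190 - 4549815)*(260*(-508 + 1021) - 1422) = -2311625*(260*513 - 1422) = -2311625*(133380 - 1422) = -2311625*131958 = -305037411750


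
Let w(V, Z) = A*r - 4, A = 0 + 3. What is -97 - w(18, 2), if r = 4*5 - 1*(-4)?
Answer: -165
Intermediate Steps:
r = 24 (r = 20 + 4 = 24)
A = 3
w(V, Z) = 68 (w(V, Z) = 3*24 - 4 = 72 - 4 = 68)
-97 - w(18, 2) = -97 - 1*68 = -97 - 68 = -165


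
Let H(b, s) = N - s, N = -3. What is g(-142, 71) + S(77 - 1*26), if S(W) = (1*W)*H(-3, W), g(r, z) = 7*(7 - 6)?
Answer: -2747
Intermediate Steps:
H(b, s) = -3 - s
g(r, z) = 7 (g(r, z) = 7*1 = 7)
S(W) = W*(-3 - W) (S(W) = (1*W)*(-3 - W) = W*(-3 - W))
g(-142, 71) + S(77 - 1*26) = 7 - (77 - 1*26)*(3 + (77 - 1*26)) = 7 - (77 - 26)*(3 + (77 - 26)) = 7 - 1*51*(3 + 51) = 7 - 1*51*54 = 7 - 2754 = -2747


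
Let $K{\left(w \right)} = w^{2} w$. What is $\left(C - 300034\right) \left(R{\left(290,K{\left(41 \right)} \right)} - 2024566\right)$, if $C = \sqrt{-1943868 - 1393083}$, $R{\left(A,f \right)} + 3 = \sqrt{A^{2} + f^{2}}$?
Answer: $\left(300034 - i \sqrt{3336951}\right) \left(2024569 - \sqrt{4750188341}\right) \approx 5.8676 \cdot 10^{11} - 3.5724 \cdot 10^{9} i$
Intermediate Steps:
$K{\left(w \right)} = w^{3}$
$R{\left(A,f \right)} = -3 + \sqrt{A^{2} + f^{2}}$
$C = i \sqrt{3336951}$ ($C = \sqrt{-3336951} = i \sqrt{3336951} \approx 1826.7 i$)
$\left(C - 300034\right) \left(R{\left(290,K{\left(41 \right)} \right)} - 2024566\right) = \left(i \sqrt{3336951} - 300034\right) \left(\left(-3 + \sqrt{290^{2} + \left(41^{3}\right)^{2}}\right) - 2024566\right) = \left(-300034 + i \sqrt{3336951}\right) \left(\left(-3 + \sqrt{84100 + 68921^{2}}\right) - 2024566\right) = \left(-300034 + i \sqrt{3336951}\right) \left(\left(-3 + \sqrt{84100 + 4750104241}\right) - 2024566\right) = \left(-300034 + i \sqrt{3336951}\right) \left(\left(-3 + \sqrt{4750188341}\right) - 2024566\right) = \left(-300034 + i \sqrt{3336951}\right) \left(-2024569 + \sqrt{4750188341}\right) = \left(-2024569 + \sqrt{4750188341}\right) \left(-300034 + i \sqrt{3336951}\right)$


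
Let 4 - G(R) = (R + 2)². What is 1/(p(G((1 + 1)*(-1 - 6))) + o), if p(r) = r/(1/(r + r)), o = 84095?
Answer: 1/123295 ≈ 8.1106e-6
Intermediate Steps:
G(R) = 4 - (2 + R)² (G(R) = 4 - (R + 2)² = 4 - (2 + R)²)
p(r) = 2*r² (p(r) = r/(1/(2*r)) = r/((1/(2*r))) = r*(2*r) = 2*r²)
1/(p(G((1 + 1)*(-1 - 6))) + o) = 1/(2*(4 - (2 + (1 + 1)*(-1 - 6))²)² + 84095) = 1/(2*(4 - (2 + 2*(-7))²)² + 84095) = 1/(2*(4 - (2 - 14)²)² + 84095) = 1/(2*(4 - 1*(-12)²)² + 84095) = 1/(2*(4 - 1*144)² + 84095) = 1/(2*(4 - 144)² + 84095) = 1/(2*(-140)² + 84095) = 1/(2*19600 + 84095) = 1/(39200 + 84095) = 1/123295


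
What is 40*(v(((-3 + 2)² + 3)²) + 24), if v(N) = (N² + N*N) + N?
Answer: 22080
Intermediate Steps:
v(N) = N + 2*N² (v(N) = (N² + N²) + N = 2*N² + N = N + 2*N²)
40*(v(((-3 + 2)² + 3)²) + 24) = 40*(((-3 + 2)² + 3)²*(1 + 2*((-3 + 2)² + 3)²) + 24) = 40*(((-1)² + 3)²*(1 + 2*((-1)² + 3)²) + 24) = 40*((1 + 3)²*(1 + 2*(1 + 3)²) + 24) = 40*(4²*(1 + 2*4²) + 24) = 40*(16*(1 + 2*16) + 24) = 40*(16*(1 + 32) + 24) = 40*(16*33 + 24) = 40*(528 + 24) = 40*552 = 22080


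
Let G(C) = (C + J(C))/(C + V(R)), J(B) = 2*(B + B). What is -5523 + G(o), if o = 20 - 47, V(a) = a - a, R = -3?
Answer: -5518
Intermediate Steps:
V(a) = 0
J(B) = 4*B (J(B) = 2*(2*B) = 4*B)
o = -27
G(C) = 5 (G(C) = (C + 4*C)/(C + 0) = (5*C)/C = 5)
-5523 + G(o) = -5523 + 5 = -5518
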